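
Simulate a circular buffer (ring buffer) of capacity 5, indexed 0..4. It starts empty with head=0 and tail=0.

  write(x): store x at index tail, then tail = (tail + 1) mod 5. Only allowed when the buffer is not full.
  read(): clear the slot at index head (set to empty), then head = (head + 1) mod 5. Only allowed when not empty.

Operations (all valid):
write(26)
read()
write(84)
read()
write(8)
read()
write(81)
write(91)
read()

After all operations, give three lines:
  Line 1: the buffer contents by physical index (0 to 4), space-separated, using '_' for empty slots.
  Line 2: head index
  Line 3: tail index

Answer: _ _ _ _ 91
4
0

Derivation:
write(26): buf=[26 _ _ _ _], head=0, tail=1, size=1
read(): buf=[_ _ _ _ _], head=1, tail=1, size=0
write(84): buf=[_ 84 _ _ _], head=1, tail=2, size=1
read(): buf=[_ _ _ _ _], head=2, tail=2, size=0
write(8): buf=[_ _ 8 _ _], head=2, tail=3, size=1
read(): buf=[_ _ _ _ _], head=3, tail=3, size=0
write(81): buf=[_ _ _ 81 _], head=3, tail=4, size=1
write(91): buf=[_ _ _ 81 91], head=3, tail=0, size=2
read(): buf=[_ _ _ _ 91], head=4, tail=0, size=1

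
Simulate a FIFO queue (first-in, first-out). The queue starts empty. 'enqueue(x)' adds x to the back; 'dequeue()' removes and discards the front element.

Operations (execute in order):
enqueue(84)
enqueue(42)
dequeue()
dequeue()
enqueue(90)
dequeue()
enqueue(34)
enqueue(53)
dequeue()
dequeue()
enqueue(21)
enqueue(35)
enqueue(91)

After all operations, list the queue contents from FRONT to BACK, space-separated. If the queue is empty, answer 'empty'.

enqueue(84): [84]
enqueue(42): [84, 42]
dequeue(): [42]
dequeue(): []
enqueue(90): [90]
dequeue(): []
enqueue(34): [34]
enqueue(53): [34, 53]
dequeue(): [53]
dequeue(): []
enqueue(21): [21]
enqueue(35): [21, 35]
enqueue(91): [21, 35, 91]

Answer: 21 35 91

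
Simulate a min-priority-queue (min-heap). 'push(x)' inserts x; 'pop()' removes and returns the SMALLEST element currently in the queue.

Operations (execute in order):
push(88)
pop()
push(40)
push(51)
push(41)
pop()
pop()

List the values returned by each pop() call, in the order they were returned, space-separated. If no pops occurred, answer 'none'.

push(88): heap contents = [88]
pop() → 88: heap contents = []
push(40): heap contents = [40]
push(51): heap contents = [40, 51]
push(41): heap contents = [40, 41, 51]
pop() → 40: heap contents = [41, 51]
pop() → 41: heap contents = [51]

Answer: 88 40 41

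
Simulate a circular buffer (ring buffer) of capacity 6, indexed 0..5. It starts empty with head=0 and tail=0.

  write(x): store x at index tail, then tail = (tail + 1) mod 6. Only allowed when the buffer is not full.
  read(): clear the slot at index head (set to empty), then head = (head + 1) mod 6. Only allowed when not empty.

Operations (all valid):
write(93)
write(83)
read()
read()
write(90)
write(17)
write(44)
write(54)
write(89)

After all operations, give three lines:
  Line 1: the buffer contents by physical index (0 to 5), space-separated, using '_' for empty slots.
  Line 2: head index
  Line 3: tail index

Answer: 89 _ 90 17 44 54
2
1

Derivation:
write(93): buf=[93 _ _ _ _ _], head=0, tail=1, size=1
write(83): buf=[93 83 _ _ _ _], head=0, tail=2, size=2
read(): buf=[_ 83 _ _ _ _], head=1, tail=2, size=1
read(): buf=[_ _ _ _ _ _], head=2, tail=2, size=0
write(90): buf=[_ _ 90 _ _ _], head=2, tail=3, size=1
write(17): buf=[_ _ 90 17 _ _], head=2, tail=4, size=2
write(44): buf=[_ _ 90 17 44 _], head=2, tail=5, size=3
write(54): buf=[_ _ 90 17 44 54], head=2, tail=0, size=4
write(89): buf=[89 _ 90 17 44 54], head=2, tail=1, size=5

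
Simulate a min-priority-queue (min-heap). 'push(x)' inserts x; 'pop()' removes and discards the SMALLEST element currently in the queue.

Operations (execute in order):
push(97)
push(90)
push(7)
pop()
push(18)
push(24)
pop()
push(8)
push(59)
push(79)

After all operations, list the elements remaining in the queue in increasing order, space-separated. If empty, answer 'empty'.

Answer: 8 24 59 79 90 97

Derivation:
push(97): heap contents = [97]
push(90): heap contents = [90, 97]
push(7): heap contents = [7, 90, 97]
pop() → 7: heap contents = [90, 97]
push(18): heap contents = [18, 90, 97]
push(24): heap contents = [18, 24, 90, 97]
pop() → 18: heap contents = [24, 90, 97]
push(8): heap contents = [8, 24, 90, 97]
push(59): heap contents = [8, 24, 59, 90, 97]
push(79): heap contents = [8, 24, 59, 79, 90, 97]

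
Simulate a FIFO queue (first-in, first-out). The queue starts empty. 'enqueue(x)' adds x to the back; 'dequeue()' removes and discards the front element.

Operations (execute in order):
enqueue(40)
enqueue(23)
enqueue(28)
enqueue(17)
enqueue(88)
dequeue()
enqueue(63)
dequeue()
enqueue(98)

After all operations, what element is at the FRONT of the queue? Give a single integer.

Answer: 28

Derivation:
enqueue(40): queue = [40]
enqueue(23): queue = [40, 23]
enqueue(28): queue = [40, 23, 28]
enqueue(17): queue = [40, 23, 28, 17]
enqueue(88): queue = [40, 23, 28, 17, 88]
dequeue(): queue = [23, 28, 17, 88]
enqueue(63): queue = [23, 28, 17, 88, 63]
dequeue(): queue = [28, 17, 88, 63]
enqueue(98): queue = [28, 17, 88, 63, 98]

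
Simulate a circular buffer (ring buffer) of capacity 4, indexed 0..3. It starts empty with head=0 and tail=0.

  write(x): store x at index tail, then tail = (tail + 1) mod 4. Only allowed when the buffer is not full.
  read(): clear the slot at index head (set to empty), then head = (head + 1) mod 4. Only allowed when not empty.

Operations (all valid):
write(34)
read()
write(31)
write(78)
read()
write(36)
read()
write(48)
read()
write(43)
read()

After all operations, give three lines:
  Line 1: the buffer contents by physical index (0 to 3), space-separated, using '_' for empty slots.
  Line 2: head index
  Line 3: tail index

write(34): buf=[34 _ _ _], head=0, tail=1, size=1
read(): buf=[_ _ _ _], head=1, tail=1, size=0
write(31): buf=[_ 31 _ _], head=1, tail=2, size=1
write(78): buf=[_ 31 78 _], head=1, tail=3, size=2
read(): buf=[_ _ 78 _], head=2, tail=3, size=1
write(36): buf=[_ _ 78 36], head=2, tail=0, size=2
read(): buf=[_ _ _ 36], head=3, tail=0, size=1
write(48): buf=[48 _ _ 36], head=3, tail=1, size=2
read(): buf=[48 _ _ _], head=0, tail=1, size=1
write(43): buf=[48 43 _ _], head=0, tail=2, size=2
read(): buf=[_ 43 _ _], head=1, tail=2, size=1

Answer: _ 43 _ _
1
2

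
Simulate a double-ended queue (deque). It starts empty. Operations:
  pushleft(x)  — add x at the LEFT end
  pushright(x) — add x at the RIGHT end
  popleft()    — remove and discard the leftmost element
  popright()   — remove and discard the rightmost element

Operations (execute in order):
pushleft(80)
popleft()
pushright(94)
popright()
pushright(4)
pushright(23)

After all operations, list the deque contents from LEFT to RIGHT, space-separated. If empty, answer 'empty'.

pushleft(80): [80]
popleft(): []
pushright(94): [94]
popright(): []
pushright(4): [4]
pushright(23): [4, 23]

Answer: 4 23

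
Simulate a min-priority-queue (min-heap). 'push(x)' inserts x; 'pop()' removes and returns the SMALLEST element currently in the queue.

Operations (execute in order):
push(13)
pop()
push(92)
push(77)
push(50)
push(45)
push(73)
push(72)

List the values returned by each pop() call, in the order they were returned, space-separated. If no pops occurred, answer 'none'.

Answer: 13

Derivation:
push(13): heap contents = [13]
pop() → 13: heap contents = []
push(92): heap contents = [92]
push(77): heap contents = [77, 92]
push(50): heap contents = [50, 77, 92]
push(45): heap contents = [45, 50, 77, 92]
push(73): heap contents = [45, 50, 73, 77, 92]
push(72): heap contents = [45, 50, 72, 73, 77, 92]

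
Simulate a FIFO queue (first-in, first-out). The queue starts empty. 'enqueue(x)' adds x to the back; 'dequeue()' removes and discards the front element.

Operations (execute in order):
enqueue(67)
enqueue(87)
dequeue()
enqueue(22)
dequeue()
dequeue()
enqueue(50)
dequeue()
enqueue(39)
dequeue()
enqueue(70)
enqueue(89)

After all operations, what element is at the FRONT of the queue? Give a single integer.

enqueue(67): queue = [67]
enqueue(87): queue = [67, 87]
dequeue(): queue = [87]
enqueue(22): queue = [87, 22]
dequeue(): queue = [22]
dequeue(): queue = []
enqueue(50): queue = [50]
dequeue(): queue = []
enqueue(39): queue = [39]
dequeue(): queue = []
enqueue(70): queue = [70]
enqueue(89): queue = [70, 89]

Answer: 70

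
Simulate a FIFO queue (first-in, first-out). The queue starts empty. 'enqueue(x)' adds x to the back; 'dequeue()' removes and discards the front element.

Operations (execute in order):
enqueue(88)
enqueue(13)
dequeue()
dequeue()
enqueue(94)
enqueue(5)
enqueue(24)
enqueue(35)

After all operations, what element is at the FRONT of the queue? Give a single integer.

enqueue(88): queue = [88]
enqueue(13): queue = [88, 13]
dequeue(): queue = [13]
dequeue(): queue = []
enqueue(94): queue = [94]
enqueue(5): queue = [94, 5]
enqueue(24): queue = [94, 5, 24]
enqueue(35): queue = [94, 5, 24, 35]

Answer: 94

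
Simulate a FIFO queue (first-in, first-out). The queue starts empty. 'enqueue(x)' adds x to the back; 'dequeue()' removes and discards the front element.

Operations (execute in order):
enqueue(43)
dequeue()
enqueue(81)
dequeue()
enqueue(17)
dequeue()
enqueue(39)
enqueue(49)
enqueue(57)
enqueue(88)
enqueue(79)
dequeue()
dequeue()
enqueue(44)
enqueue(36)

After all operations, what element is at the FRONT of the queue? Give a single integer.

enqueue(43): queue = [43]
dequeue(): queue = []
enqueue(81): queue = [81]
dequeue(): queue = []
enqueue(17): queue = [17]
dequeue(): queue = []
enqueue(39): queue = [39]
enqueue(49): queue = [39, 49]
enqueue(57): queue = [39, 49, 57]
enqueue(88): queue = [39, 49, 57, 88]
enqueue(79): queue = [39, 49, 57, 88, 79]
dequeue(): queue = [49, 57, 88, 79]
dequeue(): queue = [57, 88, 79]
enqueue(44): queue = [57, 88, 79, 44]
enqueue(36): queue = [57, 88, 79, 44, 36]

Answer: 57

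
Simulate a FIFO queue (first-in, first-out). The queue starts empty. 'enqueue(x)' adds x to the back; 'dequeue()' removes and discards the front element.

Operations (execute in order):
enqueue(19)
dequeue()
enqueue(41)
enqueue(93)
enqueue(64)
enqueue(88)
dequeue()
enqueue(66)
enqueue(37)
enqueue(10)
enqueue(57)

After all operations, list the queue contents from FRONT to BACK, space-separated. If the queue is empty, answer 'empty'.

Answer: 93 64 88 66 37 10 57

Derivation:
enqueue(19): [19]
dequeue(): []
enqueue(41): [41]
enqueue(93): [41, 93]
enqueue(64): [41, 93, 64]
enqueue(88): [41, 93, 64, 88]
dequeue(): [93, 64, 88]
enqueue(66): [93, 64, 88, 66]
enqueue(37): [93, 64, 88, 66, 37]
enqueue(10): [93, 64, 88, 66, 37, 10]
enqueue(57): [93, 64, 88, 66, 37, 10, 57]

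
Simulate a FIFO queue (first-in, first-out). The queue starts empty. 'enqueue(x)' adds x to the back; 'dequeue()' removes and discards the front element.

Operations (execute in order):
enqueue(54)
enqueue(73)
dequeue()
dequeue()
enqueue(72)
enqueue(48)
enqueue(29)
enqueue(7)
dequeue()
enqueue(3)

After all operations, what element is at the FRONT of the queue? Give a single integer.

enqueue(54): queue = [54]
enqueue(73): queue = [54, 73]
dequeue(): queue = [73]
dequeue(): queue = []
enqueue(72): queue = [72]
enqueue(48): queue = [72, 48]
enqueue(29): queue = [72, 48, 29]
enqueue(7): queue = [72, 48, 29, 7]
dequeue(): queue = [48, 29, 7]
enqueue(3): queue = [48, 29, 7, 3]

Answer: 48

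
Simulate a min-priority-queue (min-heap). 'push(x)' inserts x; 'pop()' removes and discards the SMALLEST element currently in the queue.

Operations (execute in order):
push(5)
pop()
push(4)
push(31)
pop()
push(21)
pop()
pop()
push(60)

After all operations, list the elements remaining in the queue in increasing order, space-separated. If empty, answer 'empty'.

push(5): heap contents = [5]
pop() → 5: heap contents = []
push(4): heap contents = [4]
push(31): heap contents = [4, 31]
pop() → 4: heap contents = [31]
push(21): heap contents = [21, 31]
pop() → 21: heap contents = [31]
pop() → 31: heap contents = []
push(60): heap contents = [60]

Answer: 60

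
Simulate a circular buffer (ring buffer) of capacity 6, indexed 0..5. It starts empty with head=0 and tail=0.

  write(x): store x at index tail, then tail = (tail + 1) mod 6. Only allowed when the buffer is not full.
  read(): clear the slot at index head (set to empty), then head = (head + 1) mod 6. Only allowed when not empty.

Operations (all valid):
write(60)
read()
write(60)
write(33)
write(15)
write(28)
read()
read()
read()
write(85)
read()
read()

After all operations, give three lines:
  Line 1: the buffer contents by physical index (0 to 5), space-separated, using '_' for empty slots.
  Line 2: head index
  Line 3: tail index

write(60): buf=[60 _ _ _ _ _], head=0, tail=1, size=1
read(): buf=[_ _ _ _ _ _], head=1, tail=1, size=0
write(60): buf=[_ 60 _ _ _ _], head=1, tail=2, size=1
write(33): buf=[_ 60 33 _ _ _], head=1, tail=3, size=2
write(15): buf=[_ 60 33 15 _ _], head=1, tail=4, size=3
write(28): buf=[_ 60 33 15 28 _], head=1, tail=5, size=4
read(): buf=[_ _ 33 15 28 _], head=2, tail=5, size=3
read(): buf=[_ _ _ 15 28 _], head=3, tail=5, size=2
read(): buf=[_ _ _ _ 28 _], head=4, tail=5, size=1
write(85): buf=[_ _ _ _ 28 85], head=4, tail=0, size=2
read(): buf=[_ _ _ _ _ 85], head=5, tail=0, size=1
read(): buf=[_ _ _ _ _ _], head=0, tail=0, size=0

Answer: _ _ _ _ _ _
0
0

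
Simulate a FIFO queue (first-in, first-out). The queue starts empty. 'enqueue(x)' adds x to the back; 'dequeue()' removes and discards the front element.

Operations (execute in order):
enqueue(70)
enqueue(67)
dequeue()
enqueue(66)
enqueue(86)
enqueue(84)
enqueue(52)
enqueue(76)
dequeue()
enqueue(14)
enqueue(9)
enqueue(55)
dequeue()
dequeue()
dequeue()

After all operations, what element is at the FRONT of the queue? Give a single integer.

enqueue(70): queue = [70]
enqueue(67): queue = [70, 67]
dequeue(): queue = [67]
enqueue(66): queue = [67, 66]
enqueue(86): queue = [67, 66, 86]
enqueue(84): queue = [67, 66, 86, 84]
enqueue(52): queue = [67, 66, 86, 84, 52]
enqueue(76): queue = [67, 66, 86, 84, 52, 76]
dequeue(): queue = [66, 86, 84, 52, 76]
enqueue(14): queue = [66, 86, 84, 52, 76, 14]
enqueue(9): queue = [66, 86, 84, 52, 76, 14, 9]
enqueue(55): queue = [66, 86, 84, 52, 76, 14, 9, 55]
dequeue(): queue = [86, 84, 52, 76, 14, 9, 55]
dequeue(): queue = [84, 52, 76, 14, 9, 55]
dequeue(): queue = [52, 76, 14, 9, 55]

Answer: 52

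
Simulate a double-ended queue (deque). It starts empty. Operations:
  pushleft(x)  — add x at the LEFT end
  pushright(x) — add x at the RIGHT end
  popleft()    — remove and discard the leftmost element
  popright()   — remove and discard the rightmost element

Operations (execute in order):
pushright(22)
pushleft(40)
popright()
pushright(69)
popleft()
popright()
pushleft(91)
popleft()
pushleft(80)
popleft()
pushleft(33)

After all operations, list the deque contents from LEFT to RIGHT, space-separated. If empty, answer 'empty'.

Answer: 33

Derivation:
pushright(22): [22]
pushleft(40): [40, 22]
popright(): [40]
pushright(69): [40, 69]
popleft(): [69]
popright(): []
pushleft(91): [91]
popleft(): []
pushleft(80): [80]
popleft(): []
pushleft(33): [33]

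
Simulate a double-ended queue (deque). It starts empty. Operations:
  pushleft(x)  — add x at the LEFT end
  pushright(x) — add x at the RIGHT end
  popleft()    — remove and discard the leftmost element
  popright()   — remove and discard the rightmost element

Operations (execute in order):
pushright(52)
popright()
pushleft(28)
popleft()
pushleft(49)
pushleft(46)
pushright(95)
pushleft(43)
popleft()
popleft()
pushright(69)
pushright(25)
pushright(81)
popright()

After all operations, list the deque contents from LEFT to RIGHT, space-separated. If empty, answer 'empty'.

pushright(52): [52]
popright(): []
pushleft(28): [28]
popleft(): []
pushleft(49): [49]
pushleft(46): [46, 49]
pushright(95): [46, 49, 95]
pushleft(43): [43, 46, 49, 95]
popleft(): [46, 49, 95]
popleft(): [49, 95]
pushright(69): [49, 95, 69]
pushright(25): [49, 95, 69, 25]
pushright(81): [49, 95, 69, 25, 81]
popright(): [49, 95, 69, 25]

Answer: 49 95 69 25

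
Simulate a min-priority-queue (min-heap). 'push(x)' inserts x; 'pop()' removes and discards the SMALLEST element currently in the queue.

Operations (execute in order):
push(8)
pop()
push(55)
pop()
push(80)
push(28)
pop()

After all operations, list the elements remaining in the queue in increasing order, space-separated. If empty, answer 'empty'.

Answer: 80

Derivation:
push(8): heap contents = [8]
pop() → 8: heap contents = []
push(55): heap contents = [55]
pop() → 55: heap contents = []
push(80): heap contents = [80]
push(28): heap contents = [28, 80]
pop() → 28: heap contents = [80]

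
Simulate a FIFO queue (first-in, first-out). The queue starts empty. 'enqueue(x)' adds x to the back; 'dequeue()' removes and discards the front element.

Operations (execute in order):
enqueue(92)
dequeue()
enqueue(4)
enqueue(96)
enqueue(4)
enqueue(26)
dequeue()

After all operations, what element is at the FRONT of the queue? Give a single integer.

Answer: 96

Derivation:
enqueue(92): queue = [92]
dequeue(): queue = []
enqueue(4): queue = [4]
enqueue(96): queue = [4, 96]
enqueue(4): queue = [4, 96, 4]
enqueue(26): queue = [4, 96, 4, 26]
dequeue(): queue = [96, 4, 26]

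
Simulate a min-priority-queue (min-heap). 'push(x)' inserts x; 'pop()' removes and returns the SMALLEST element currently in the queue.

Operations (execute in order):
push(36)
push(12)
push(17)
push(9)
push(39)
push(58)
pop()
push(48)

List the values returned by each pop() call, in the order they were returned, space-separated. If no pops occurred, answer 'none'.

push(36): heap contents = [36]
push(12): heap contents = [12, 36]
push(17): heap contents = [12, 17, 36]
push(9): heap contents = [9, 12, 17, 36]
push(39): heap contents = [9, 12, 17, 36, 39]
push(58): heap contents = [9, 12, 17, 36, 39, 58]
pop() → 9: heap contents = [12, 17, 36, 39, 58]
push(48): heap contents = [12, 17, 36, 39, 48, 58]

Answer: 9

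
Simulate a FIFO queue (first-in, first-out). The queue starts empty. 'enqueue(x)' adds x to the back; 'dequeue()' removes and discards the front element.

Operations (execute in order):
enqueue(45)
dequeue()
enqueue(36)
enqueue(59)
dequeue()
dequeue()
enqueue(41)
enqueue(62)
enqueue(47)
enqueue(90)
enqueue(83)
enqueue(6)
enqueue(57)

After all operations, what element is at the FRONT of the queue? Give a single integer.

Answer: 41

Derivation:
enqueue(45): queue = [45]
dequeue(): queue = []
enqueue(36): queue = [36]
enqueue(59): queue = [36, 59]
dequeue(): queue = [59]
dequeue(): queue = []
enqueue(41): queue = [41]
enqueue(62): queue = [41, 62]
enqueue(47): queue = [41, 62, 47]
enqueue(90): queue = [41, 62, 47, 90]
enqueue(83): queue = [41, 62, 47, 90, 83]
enqueue(6): queue = [41, 62, 47, 90, 83, 6]
enqueue(57): queue = [41, 62, 47, 90, 83, 6, 57]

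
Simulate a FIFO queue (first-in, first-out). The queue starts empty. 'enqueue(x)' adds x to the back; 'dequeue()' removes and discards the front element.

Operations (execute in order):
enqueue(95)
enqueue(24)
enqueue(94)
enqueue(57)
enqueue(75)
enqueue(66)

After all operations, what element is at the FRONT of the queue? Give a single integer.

enqueue(95): queue = [95]
enqueue(24): queue = [95, 24]
enqueue(94): queue = [95, 24, 94]
enqueue(57): queue = [95, 24, 94, 57]
enqueue(75): queue = [95, 24, 94, 57, 75]
enqueue(66): queue = [95, 24, 94, 57, 75, 66]

Answer: 95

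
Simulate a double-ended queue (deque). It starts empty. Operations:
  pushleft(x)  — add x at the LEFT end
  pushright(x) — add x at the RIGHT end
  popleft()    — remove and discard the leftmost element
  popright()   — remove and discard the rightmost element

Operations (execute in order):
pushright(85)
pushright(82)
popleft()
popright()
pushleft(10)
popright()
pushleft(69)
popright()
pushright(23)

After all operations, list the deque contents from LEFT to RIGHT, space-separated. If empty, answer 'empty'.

Answer: 23

Derivation:
pushright(85): [85]
pushright(82): [85, 82]
popleft(): [82]
popright(): []
pushleft(10): [10]
popright(): []
pushleft(69): [69]
popright(): []
pushright(23): [23]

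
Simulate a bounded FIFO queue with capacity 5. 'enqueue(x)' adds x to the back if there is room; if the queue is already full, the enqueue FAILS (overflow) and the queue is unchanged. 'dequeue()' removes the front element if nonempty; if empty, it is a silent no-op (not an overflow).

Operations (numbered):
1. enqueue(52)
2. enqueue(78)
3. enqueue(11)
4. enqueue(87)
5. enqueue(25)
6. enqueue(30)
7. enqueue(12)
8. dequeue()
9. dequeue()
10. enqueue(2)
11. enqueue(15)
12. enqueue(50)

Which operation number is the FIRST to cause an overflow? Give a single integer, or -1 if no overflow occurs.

1. enqueue(52): size=1
2. enqueue(78): size=2
3. enqueue(11): size=3
4. enqueue(87): size=4
5. enqueue(25): size=5
6. enqueue(30): size=5=cap → OVERFLOW (fail)
7. enqueue(12): size=5=cap → OVERFLOW (fail)
8. dequeue(): size=4
9. dequeue(): size=3
10. enqueue(2): size=4
11. enqueue(15): size=5
12. enqueue(50): size=5=cap → OVERFLOW (fail)

Answer: 6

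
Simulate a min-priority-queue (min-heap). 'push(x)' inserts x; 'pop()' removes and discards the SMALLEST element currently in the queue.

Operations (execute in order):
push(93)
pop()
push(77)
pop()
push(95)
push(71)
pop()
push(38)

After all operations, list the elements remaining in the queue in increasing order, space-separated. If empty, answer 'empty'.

Answer: 38 95

Derivation:
push(93): heap contents = [93]
pop() → 93: heap contents = []
push(77): heap contents = [77]
pop() → 77: heap contents = []
push(95): heap contents = [95]
push(71): heap contents = [71, 95]
pop() → 71: heap contents = [95]
push(38): heap contents = [38, 95]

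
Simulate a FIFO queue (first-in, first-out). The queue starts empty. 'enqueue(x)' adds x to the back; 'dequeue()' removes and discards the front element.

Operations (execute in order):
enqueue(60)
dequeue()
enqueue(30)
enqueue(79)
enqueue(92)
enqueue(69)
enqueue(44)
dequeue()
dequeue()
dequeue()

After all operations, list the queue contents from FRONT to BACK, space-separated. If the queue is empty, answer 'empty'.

enqueue(60): [60]
dequeue(): []
enqueue(30): [30]
enqueue(79): [30, 79]
enqueue(92): [30, 79, 92]
enqueue(69): [30, 79, 92, 69]
enqueue(44): [30, 79, 92, 69, 44]
dequeue(): [79, 92, 69, 44]
dequeue(): [92, 69, 44]
dequeue(): [69, 44]

Answer: 69 44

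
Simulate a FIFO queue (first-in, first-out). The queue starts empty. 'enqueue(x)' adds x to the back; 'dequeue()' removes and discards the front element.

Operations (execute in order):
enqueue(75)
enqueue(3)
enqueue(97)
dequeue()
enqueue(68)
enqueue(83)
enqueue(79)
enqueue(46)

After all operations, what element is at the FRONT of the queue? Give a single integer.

enqueue(75): queue = [75]
enqueue(3): queue = [75, 3]
enqueue(97): queue = [75, 3, 97]
dequeue(): queue = [3, 97]
enqueue(68): queue = [3, 97, 68]
enqueue(83): queue = [3, 97, 68, 83]
enqueue(79): queue = [3, 97, 68, 83, 79]
enqueue(46): queue = [3, 97, 68, 83, 79, 46]

Answer: 3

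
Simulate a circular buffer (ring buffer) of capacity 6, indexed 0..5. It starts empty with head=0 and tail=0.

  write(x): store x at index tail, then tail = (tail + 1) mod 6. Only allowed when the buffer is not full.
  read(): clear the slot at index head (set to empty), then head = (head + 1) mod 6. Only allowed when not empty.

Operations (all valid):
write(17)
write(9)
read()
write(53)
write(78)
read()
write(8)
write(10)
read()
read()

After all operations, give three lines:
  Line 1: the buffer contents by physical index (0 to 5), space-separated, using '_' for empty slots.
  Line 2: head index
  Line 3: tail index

Answer: _ _ _ _ 8 10
4
0

Derivation:
write(17): buf=[17 _ _ _ _ _], head=0, tail=1, size=1
write(9): buf=[17 9 _ _ _ _], head=0, tail=2, size=2
read(): buf=[_ 9 _ _ _ _], head=1, tail=2, size=1
write(53): buf=[_ 9 53 _ _ _], head=1, tail=3, size=2
write(78): buf=[_ 9 53 78 _ _], head=1, tail=4, size=3
read(): buf=[_ _ 53 78 _ _], head=2, tail=4, size=2
write(8): buf=[_ _ 53 78 8 _], head=2, tail=5, size=3
write(10): buf=[_ _ 53 78 8 10], head=2, tail=0, size=4
read(): buf=[_ _ _ 78 8 10], head=3, tail=0, size=3
read(): buf=[_ _ _ _ 8 10], head=4, tail=0, size=2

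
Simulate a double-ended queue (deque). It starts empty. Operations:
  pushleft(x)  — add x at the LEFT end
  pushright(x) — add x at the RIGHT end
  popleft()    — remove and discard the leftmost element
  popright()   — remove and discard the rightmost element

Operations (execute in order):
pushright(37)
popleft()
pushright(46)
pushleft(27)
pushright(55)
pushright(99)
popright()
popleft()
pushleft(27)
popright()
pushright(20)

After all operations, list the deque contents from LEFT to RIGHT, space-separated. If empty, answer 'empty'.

pushright(37): [37]
popleft(): []
pushright(46): [46]
pushleft(27): [27, 46]
pushright(55): [27, 46, 55]
pushright(99): [27, 46, 55, 99]
popright(): [27, 46, 55]
popleft(): [46, 55]
pushleft(27): [27, 46, 55]
popright(): [27, 46]
pushright(20): [27, 46, 20]

Answer: 27 46 20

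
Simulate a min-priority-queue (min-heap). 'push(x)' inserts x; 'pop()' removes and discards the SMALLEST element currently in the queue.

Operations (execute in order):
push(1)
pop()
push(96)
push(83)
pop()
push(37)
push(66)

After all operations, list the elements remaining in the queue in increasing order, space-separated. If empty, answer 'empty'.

push(1): heap contents = [1]
pop() → 1: heap contents = []
push(96): heap contents = [96]
push(83): heap contents = [83, 96]
pop() → 83: heap contents = [96]
push(37): heap contents = [37, 96]
push(66): heap contents = [37, 66, 96]

Answer: 37 66 96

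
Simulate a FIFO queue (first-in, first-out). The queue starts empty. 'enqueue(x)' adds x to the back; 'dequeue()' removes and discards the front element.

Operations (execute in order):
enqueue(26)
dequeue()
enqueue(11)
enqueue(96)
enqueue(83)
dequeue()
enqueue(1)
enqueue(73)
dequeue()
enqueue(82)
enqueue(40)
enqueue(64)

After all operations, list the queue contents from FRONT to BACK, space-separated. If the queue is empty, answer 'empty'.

enqueue(26): [26]
dequeue(): []
enqueue(11): [11]
enqueue(96): [11, 96]
enqueue(83): [11, 96, 83]
dequeue(): [96, 83]
enqueue(1): [96, 83, 1]
enqueue(73): [96, 83, 1, 73]
dequeue(): [83, 1, 73]
enqueue(82): [83, 1, 73, 82]
enqueue(40): [83, 1, 73, 82, 40]
enqueue(64): [83, 1, 73, 82, 40, 64]

Answer: 83 1 73 82 40 64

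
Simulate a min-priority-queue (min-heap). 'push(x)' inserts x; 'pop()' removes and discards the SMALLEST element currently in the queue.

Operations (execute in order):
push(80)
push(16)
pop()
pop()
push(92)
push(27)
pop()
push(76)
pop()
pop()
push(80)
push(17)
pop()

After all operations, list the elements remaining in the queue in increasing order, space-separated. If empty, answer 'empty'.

push(80): heap contents = [80]
push(16): heap contents = [16, 80]
pop() → 16: heap contents = [80]
pop() → 80: heap contents = []
push(92): heap contents = [92]
push(27): heap contents = [27, 92]
pop() → 27: heap contents = [92]
push(76): heap contents = [76, 92]
pop() → 76: heap contents = [92]
pop() → 92: heap contents = []
push(80): heap contents = [80]
push(17): heap contents = [17, 80]
pop() → 17: heap contents = [80]

Answer: 80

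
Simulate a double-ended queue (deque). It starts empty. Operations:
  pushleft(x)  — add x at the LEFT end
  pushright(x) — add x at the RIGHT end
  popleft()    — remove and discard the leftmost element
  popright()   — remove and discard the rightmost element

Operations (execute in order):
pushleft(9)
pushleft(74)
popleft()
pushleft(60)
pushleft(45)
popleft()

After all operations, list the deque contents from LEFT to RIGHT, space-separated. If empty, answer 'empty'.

pushleft(9): [9]
pushleft(74): [74, 9]
popleft(): [9]
pushleft(60): [60, 9]
pushleft(45): [45, 60, 9]
popleft(): [60, 9]

Answer: 60 9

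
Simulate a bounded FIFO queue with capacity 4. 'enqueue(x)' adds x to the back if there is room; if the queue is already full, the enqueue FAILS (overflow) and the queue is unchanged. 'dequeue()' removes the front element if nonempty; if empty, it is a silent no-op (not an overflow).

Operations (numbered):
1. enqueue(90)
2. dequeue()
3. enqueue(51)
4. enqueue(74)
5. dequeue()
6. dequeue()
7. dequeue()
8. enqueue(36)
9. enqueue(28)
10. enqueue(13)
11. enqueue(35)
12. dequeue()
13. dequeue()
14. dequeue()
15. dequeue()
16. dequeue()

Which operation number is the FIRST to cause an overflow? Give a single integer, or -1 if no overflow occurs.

1. enqueue(90): size=1
2. dequeue(): size=0
3. enqueue(51): size=1
4. enqueue(74): size=2
5. dequeue(): size=1
6. dequeue(): size=0
7. dequeue(): empty, no-op, size=0
8. enqueue(36): size=1
9. enqueue(28): size=2
10. enqueue(13): size=3
11. enqueue(35): size=4
12. dequeue(): size=3
13. dequeue(): size=2
14. dequeue(): size=1
15. dequeue(): size=0
16. dequeue(): empty, no-op, size=0

Answer: -1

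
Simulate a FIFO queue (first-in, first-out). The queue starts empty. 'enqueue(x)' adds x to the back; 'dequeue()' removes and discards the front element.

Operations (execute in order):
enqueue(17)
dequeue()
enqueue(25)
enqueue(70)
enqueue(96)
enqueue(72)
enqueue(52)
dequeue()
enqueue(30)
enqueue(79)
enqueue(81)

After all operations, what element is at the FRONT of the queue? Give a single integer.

enqueue(17): queue = [17]
dequeue(): queue = []
enqueue(25): queue = [25]
enqueue(70): queue = [25, 70]
enqueue(96): queue = [25, 70, 96]
enqueue(72): queue = [25, 70, 96, 72]
enqueue(52): queue = [25, 70, 96, 72, 52]
dequeue(): queue = [70, 96, 72, 52]
enqueue(30): queue = [70, 96, 72, 52, 30]
enqueue(79): queue = [70, 96, 72, 52, 30, 79]
enqueue(81): queue = [70, 96, 72, 52, 30, 79, 81]

Answer: 70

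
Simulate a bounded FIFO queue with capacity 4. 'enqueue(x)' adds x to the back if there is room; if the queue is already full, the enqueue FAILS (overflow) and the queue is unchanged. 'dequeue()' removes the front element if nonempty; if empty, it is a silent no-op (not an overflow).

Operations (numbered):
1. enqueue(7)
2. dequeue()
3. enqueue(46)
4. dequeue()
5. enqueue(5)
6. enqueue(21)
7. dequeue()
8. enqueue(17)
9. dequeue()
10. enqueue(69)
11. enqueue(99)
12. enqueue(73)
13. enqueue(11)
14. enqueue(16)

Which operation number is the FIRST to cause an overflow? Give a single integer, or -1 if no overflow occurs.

1. enqueue(7): size=1
2. dequeue(): size=0
3. enqueue(46): size=1
4. dequeue(): size=0
5. enqueue(5): size=1
6. enqueue(21): size=2
7. dequeue(): size=1
8. enqueue(17): size=2
9. dequeue(): size=1
10. enqueue(69): size=2
11. enqueue(99): size=3
12. enqueue(73): size=4
13. enqueue(11): size=4=cap → OVERFLOW (fail)
14. enqueue(16): size=4=cap → OVERFLOW (fail)

Answer: 13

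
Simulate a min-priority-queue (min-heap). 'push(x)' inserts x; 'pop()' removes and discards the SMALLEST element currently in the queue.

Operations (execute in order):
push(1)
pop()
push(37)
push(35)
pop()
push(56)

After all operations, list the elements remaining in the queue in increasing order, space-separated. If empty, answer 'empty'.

Answer: 37 56

Derivation:
push(1): heap contents = [1]
pop() → 1: heap contents = []
push(37): heap contents = [37]
push(35): heap contents = [35, 37]
pop() → 35: heap contents = [37]
push(56): heap contents = [37, 56]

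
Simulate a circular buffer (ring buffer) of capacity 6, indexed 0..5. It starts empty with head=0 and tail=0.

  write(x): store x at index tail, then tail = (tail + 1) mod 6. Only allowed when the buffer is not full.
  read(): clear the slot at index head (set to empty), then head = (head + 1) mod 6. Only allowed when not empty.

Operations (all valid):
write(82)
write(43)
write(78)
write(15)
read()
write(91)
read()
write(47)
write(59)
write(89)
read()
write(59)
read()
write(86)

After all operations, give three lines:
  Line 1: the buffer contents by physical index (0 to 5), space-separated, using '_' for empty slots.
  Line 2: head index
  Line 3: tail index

write(82): buf=[82 _ _ _ _ _], head=0, tail=1, size=1
write(43): buf=[82 43 _ _ _ _], head=0, tail=2, size=2
write(78): buf=[82 43 78 _ _ _], head=0, tail=3, size=3
write(15): buf=[82 43 78 15 _ _], head=0, tail=4, size=4
read(): buf=[_ 43 78 15 _ _], head=1, tail=4, size=3
write(91): buf=[_ 43 78 15 91 _], head=1, tail=5, size=4
read(): buf=[_ _ 78 15 91 _], head=2, tail=5, size=3
write(47): buf=[_ _ 78 15 91 47], head=2, tail=0, size=4
write(59): buf=[59 _ 78 15 91 47], head=2, tail=1, size=5
write(89): buf=[59 89 78 15 91 47], head=2, tail=2, size=6
read(): buf=[59 89 _ 15 91 47], head=3, tail=2, size=5
write(59): buf=[59 89 59 15 91 47], head=3, tail=3, size=6
read(): buf=[59 89 59 _ 91 47], head=4, tail=3, size=5
write(86): buf=[59 89 59 86 91 47], head=4, tail=4, size=6

Answer: 59 89 59 86 91 47
4
4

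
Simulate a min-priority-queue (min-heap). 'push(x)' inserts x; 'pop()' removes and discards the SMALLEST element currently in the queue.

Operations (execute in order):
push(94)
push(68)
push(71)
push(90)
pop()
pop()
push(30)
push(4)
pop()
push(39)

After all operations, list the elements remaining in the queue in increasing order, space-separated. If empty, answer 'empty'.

Answer: 30 39 90 94

Derivation:
push(94): heap contents = [94]
push(68): heap contents = [68, 94]
push(71): heap contents = [68, 71, 94]
push(90): heap contents = [68, 71, 90, 94]
pop() → 68: heap contents = [71, 90, 94]
pop() → 71: heap contents = [90, 94]
push(30): heap contents = [30, 90, 94]
push(4): heap contents = [4, 30, 90, 94]
pop() → 4: heap contents = [30, 90, 94]
push(39): heap contents = [30, 39, 90, 94]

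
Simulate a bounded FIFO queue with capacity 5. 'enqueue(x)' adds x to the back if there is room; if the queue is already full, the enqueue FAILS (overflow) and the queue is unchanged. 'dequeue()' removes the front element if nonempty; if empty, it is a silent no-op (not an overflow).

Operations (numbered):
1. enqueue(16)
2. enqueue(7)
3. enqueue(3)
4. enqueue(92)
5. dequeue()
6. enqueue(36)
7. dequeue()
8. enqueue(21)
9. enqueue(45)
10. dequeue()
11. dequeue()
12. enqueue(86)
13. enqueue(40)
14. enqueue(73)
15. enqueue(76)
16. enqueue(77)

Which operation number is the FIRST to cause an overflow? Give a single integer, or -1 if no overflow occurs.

1. enqueue(16): size=1
2. enqueue(7): size=2
3. enqueue(3): size=3
4. enqueue(92): size=4
5. dequeue(): size=3
6. enqueue(36): size=4
7. dequeue(): size=3
8. enqueue(21): size=4
9. enqueue(45): size=5
10. dequeue(): size=4
11. dequeue(): size=3
12. enqueue(86): size=4
13. enqueue(40): size=5
14. enqueue(73): size=5=cap → OVERFLOW (fail)
15. enqueue(76): size=5=cap → OVERFLOW (fail)
16. enqueue(77): size=5=cap → OVERFLOW (fail)

Answer: 14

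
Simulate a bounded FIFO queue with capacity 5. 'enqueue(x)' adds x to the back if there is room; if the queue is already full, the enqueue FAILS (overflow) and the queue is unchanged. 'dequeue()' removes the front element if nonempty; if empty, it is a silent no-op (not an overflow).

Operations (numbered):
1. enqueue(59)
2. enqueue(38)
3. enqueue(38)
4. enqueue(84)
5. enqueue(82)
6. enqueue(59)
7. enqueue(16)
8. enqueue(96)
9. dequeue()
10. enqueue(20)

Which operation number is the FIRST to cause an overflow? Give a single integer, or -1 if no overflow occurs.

1. enqueue(59): size=1
2. enqueue(38): size=2
3. enqueue(38): size=3
4. enqueue(84): size=4
5. enqueue(82): size=5
6. enqueue(59): size=5=cap → OVERFLOW (fail)
7. enqueue(16): size=5=cap → OVERFLOW (fail)
8. enqueue(96): size=5=cap → OVERFLOW (fail)
9. dequeue(): size=4
10. enqueue(20): size=5

Answer: 6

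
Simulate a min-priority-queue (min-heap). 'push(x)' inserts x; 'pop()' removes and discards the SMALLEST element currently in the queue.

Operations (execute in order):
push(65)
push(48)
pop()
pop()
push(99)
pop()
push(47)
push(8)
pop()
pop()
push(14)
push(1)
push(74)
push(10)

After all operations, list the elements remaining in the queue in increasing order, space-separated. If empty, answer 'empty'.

Answer: 1 10 14 74

Derivation:
push(65): heap contents = [65]
push(48): heap contents = [48, 65]
pop() → 48: heap contents = [65]
pop() → 65: heap contents = []
push(99): heap contents = [99]
pop() → 99: heap contents = []
push(47): heap contents = [47]
push(8): heap contents = [8, 47]
pop() → 8: heap contents = [47]
pop() → 47: heap contents = []
push(14): heap contents = [14]
push(1): heap contents = [1, 14]
push(74): heap contents = [1, 14, 74]
push(10): heap contents = [1, 10, 14, 74]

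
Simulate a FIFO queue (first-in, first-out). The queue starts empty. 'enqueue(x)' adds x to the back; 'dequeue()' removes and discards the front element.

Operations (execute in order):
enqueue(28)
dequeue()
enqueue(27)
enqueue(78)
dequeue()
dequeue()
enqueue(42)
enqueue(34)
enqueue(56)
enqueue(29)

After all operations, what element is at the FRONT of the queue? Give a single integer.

Answer: 42

Derivation:
enqueue(28): queue = [28]
dequeue(): queue = []
enqueue(27): queue = [27]
enqueue(78): queue = [27, 78]
dequeue(): queue = [78]
dequeue(): queue = []
enqueue(42): queue = [42]
enqueue(34): queue = [42, 34]
enqueue(56): queue = [42, 34, 56]
enqueue(29): queue = [42, 34, 56, 29]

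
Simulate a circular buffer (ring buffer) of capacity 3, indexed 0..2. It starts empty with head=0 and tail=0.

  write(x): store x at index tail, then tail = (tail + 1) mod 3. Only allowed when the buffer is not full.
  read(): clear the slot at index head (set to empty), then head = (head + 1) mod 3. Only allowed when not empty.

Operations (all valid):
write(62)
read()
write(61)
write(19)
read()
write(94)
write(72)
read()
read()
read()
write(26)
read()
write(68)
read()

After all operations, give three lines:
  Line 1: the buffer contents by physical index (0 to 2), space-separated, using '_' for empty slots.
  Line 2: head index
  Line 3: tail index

write(62): buf=[62 _ _], head=0, tail=1, size=1
read(): buf=[_ _ _], head=1, tail=1, size=0
write(61): buf=[_ 61 _], head=1, tail=2, size=1
write(19): buf=[_ 61 19], head=1, tail=0, size=2
read(): buf=[_ _ 19], head=2, tail=0, size=1
write(94): buf=[94 _ 19], head=2, tail=1, size=2
write(72): buf=[94 72 19], head=2, tail=2, size=3
read(): buf=[94 72 _], head=0, tail=2, size=2
read(): buf=[_ 72 _], head=1, tail=2, size=1
read(): buf=[_ _ _], head=2, tail=2, size=0
write(26): buf=[_ _ 26], head=2, tail=0, size=1
read(): buf=[_ _ _], head=0, tail=0, size=0
write(68): buf=[68 _ _], head=0, tail=1, size=1
read(): buf=[_ _ _], head=1, tail=1, size=0

Answer: _ _ _
1
1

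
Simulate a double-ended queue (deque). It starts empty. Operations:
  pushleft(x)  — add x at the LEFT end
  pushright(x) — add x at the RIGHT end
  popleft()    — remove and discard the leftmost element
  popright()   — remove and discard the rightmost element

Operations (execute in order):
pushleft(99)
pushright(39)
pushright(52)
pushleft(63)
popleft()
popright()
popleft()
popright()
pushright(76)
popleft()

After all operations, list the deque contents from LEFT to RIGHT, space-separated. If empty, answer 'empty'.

pushleft(99): [99]
pushright(39): [99, 39]
pushright(52): [99, 39, 52]
pushleft(63): [63, 99, 39, 52]
popleft(): [99, 39, 52]
popright(): [99, 39]
popleft(): [39]
popright(): []
pushright(76): [76]
popleft(): []

Answer: empty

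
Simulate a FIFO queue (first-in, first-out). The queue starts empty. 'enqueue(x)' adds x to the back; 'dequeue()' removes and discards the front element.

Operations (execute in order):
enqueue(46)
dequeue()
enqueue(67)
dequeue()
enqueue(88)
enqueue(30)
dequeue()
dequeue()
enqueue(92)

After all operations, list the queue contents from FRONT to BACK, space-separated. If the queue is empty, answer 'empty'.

Answer: 92

Derivation:
enqueue(46): [46]
dequeue(): []
enqueue(67): [67]
dequeue(): []
enqueue(88): [88]
enqueue(30): [88, 30]
dequeue(): [30]
dequeue(): []
enqueue(92): [92]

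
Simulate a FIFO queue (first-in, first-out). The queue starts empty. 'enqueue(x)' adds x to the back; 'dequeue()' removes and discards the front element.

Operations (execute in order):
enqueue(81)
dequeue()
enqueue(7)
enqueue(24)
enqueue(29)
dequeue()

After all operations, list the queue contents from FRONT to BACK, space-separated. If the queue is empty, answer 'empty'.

Answer: 24 29

Derivation:
enqueue(81): [81]
dequeue(): []
enqueue(7): [7]
enqueue(24): [7, 24]
enqueue(29): [7, 24, 29]
dequeue(): [24, 29]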